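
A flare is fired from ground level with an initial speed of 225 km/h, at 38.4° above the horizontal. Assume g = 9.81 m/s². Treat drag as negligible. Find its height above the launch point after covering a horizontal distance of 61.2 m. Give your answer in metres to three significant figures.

Convert: 225 km/h = 225/3.6 = 62.50 m/s.
vₓ = 62.50 cos 38.4° = 48.98 m/s; v_y0 = 62.50 sin 38.4° = 38.82 m/s.
Time to reach x = 61.2 m: t = x/vₓ = 61.2/48.98 = 1.249 s.
Height: y = v_y0 t − ½ g t² = 38.82 × 1.249 − 4.905 × 1.249² = 48.51 − 7.658 = 40.85 m.

40.8 m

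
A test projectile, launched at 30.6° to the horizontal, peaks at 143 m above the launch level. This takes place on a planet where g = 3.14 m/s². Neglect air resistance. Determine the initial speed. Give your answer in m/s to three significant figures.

58.9 m/s

At the peak v_y = 0, so v_y0 = √(2gH) = √(2 × 3.14 × 143) = 29.97 m/s.
v_y0 = v₀ sin θ ⇒ v₀ = 29.97 / sin 30.6° = 58.87 m/s.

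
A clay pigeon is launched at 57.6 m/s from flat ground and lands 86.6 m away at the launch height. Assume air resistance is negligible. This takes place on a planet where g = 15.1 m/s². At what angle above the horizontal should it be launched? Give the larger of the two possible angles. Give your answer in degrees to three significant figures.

78.4°

R = v₀² sin 2θ / g gives sin 2θ = gR/v₀² = 15.1·86.6/57.6² = 0.3941.
2θ = 23.21° or 180° − 23.21° = 156.8°, so θ = 11.61° or 78.39°.
The larger angle is 78.39°.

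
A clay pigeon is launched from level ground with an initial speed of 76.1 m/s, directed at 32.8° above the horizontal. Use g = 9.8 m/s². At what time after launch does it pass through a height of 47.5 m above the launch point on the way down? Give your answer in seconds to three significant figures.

7.04 s

Components: vₓ = 76.10 cos 32.8° = 63.97 m/s, v_y0 = 76.10 sin 32.8° = 41.22 m/s.
Height y(t) = 41.22 t − 4.900 t² = 47.5 gives 4.900 t² − 41.22 t + 47.5 = 0.
Quadratic formula: t = (41.22 ± √768.42) / 9.80 = (41.22 ± 27.72) / 9.80 → t = 1.378 s or 7.035 s.
The descending-branch root is 7.035 s.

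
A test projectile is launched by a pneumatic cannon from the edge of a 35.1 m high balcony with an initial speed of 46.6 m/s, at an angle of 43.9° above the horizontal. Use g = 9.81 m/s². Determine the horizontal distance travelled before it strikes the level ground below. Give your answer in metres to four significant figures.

253.1 m

Horizontal component vₓ = 46.60 cos 43.9° = 33.58 m/s; vertical v_y0 = 46.60 sin 43.9° = 32.31 m/s.
The projectile lands when y = 35.1 + (32.31) t − ½·9.81·t² = 0. Positive root: t = (32.31 + √(32.31² + 2·9.81·35.1)) / 9.81 = (32.31 + 41.63) / 9.81 = 7.537 s.
Horizontal distance: R = vₓ t = 33.58 × 7.537 = 253.1 m.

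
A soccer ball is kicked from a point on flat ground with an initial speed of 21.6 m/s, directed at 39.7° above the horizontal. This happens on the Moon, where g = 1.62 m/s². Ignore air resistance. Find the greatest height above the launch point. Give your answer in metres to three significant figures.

58.8 m

Components: vₓ = 21.60 cos 39.7° = 16.62 m/s, v_y0 = 21.60 sin 39.7° = 13.80 m/s.
Peak height H = v_y0² / (2g) = 190.37 / 3.240 = 58.76 m.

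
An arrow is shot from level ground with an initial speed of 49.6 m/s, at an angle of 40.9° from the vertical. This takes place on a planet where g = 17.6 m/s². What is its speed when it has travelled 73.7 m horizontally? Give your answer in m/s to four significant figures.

Horizontal component vₓ = 49.60 sin 40.9° = 32.48 m/s; vertical v_y0 = 49.60 cos 40.9° = 37.49 m/s.
At x = 73.7 m, t = x/vₓ = 73.7/32.48 = 2.269 s.
Vertical velocity there: v_y = v_y0 − g t = 37.49 − 17.6 × 2.269 = −2.452 m/s.
Speed: √(vₓ² + v_y²) = √(32.48² + 2.452²) = 32.57 m/s.

32.57 m/s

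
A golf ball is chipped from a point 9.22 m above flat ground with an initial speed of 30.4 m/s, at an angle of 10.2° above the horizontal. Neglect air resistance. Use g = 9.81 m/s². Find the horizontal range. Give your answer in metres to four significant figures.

60.60 m

Resolve: vₓ = 30.40 cos 10.2° = 29.92 m/s and v_y0 = 30.40 sin 10.2° = 5.383 m/s.
The projectile lands when y = 9.22 + (5.383) t − ½·9.81·t² = 0. Positive root: t = (5.383 + √(5.383² + 2·9.81·9.22)) / 9.81 = (5.383 + 14.49) / 9.81 = 2.026 s.
Horizontal distance: R = vₓ t = 29.92 × 2.026 = 60.60 m.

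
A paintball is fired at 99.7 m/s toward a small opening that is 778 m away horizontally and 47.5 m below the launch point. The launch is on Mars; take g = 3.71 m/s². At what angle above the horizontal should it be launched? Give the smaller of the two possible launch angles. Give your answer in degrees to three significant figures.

Trajectory: y = x tanθ − g x² (1 + tan²θ)/(2v₀²). With x = 778, y = −47.5, v₀ = 99.7, g = 3.71:
113.0 tan²θ − 778 tanθ + (65.46) = 0.
tanθ = [778 ± √(778² − 4 × 113.0 × (65.46))] / (2 × 113.0) = (778 ± 758.8) / 225.9, giving tanθ = 0.08519 or 6.802.
θ = 4.869° or 81.64°; the smaller is 4.869°.

4.87°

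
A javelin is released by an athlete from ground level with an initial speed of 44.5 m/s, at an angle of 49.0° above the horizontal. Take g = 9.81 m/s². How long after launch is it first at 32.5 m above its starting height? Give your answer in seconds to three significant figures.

1.17 s

Horizontal component vₓ = 44.50 cos 49.0° = 29.19 m/s; vertical v_y0 = 44.50 sin 49.0° = 33.58 m/s.
Require v_y0 t − ½ g t² = 32.5, i.e. 4.905 t² − 33.58 t + 32.5 = 0.
t = [33.58 ± √(33.58² − 2·9.81·32.5)] / 9.81 = (33.58 ± 22.14) / 9.81, so t = 1.166 s or t = 5.681 s.
The first (ascending) time is 1.166 s.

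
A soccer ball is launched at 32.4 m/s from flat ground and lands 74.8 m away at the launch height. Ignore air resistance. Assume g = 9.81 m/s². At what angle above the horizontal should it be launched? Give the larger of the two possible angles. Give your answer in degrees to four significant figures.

Level-ground range R = v₀² sin(2θ)/g ⇒ sin(2θ) = gR/v₀² = 9.81 × 74.8 / 32.4² = 0.6990.
2θ = 44.35° or 180° − 44.35° = 135.7°, so θ = 22.17° or 67.83°.
The larger angle is 67.83°.

67.83°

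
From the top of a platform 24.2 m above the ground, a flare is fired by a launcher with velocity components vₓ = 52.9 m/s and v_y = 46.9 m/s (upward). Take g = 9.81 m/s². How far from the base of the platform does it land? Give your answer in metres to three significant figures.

The projectile lands when y = 24.2 + (46.90) t − ½·9.81·t² = 0. Positive root: t = (46.90 + √(46.90² + 2·9.81·24.2)) / 9.81 = (46.90 + 51.71) / 9.81 = 10.05 s.
Horizontal distance: R = vₓ t = 52.90 × 10.05 = 531.8 m.

532 m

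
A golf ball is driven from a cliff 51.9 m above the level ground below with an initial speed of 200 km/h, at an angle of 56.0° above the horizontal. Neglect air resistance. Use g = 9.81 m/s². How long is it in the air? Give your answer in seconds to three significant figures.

10.4 s

Convert: 200 km/h = 200/3.6 = 55.56 m/s.
Components: vₓ = 55.56 cos 56.0° = 31.07 m/s, v_y0 = 55.56 sin 56.0° = 46.06 m/s.
Vertical motion (up positive, ground at y = 0): 4.905 t² − (46.06) t − 51.9 = 0, so t = (46.06 + √(46.06² + 2·9.81·51.9)) / 9.81 = (46.06 + 56.03) / 9.81 = 10.41 s.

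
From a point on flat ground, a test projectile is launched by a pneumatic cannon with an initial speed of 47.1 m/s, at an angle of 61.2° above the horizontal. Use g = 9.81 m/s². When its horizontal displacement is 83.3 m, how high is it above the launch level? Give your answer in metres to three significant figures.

85.4 m

vₓ = 47.10 cos 61.2° = 22.69 m/s; v_y0 = 47.10 sin 61.2° = 41.27 m/s.
Time to reach x = 83.3 m: t = x/vₓ = 83.3/22.69 = 3.671 s.
Height: y = v_y0 t − ½ g t² = 41.27 × 3.671 − 4.905 × 3.671² = 151.5 − 66.11 = 85.42 m.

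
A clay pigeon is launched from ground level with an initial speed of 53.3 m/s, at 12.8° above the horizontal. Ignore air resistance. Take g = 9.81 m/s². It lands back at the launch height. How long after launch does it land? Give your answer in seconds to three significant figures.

2.41 s

Components: vₓ = 53.30 cos 12.8° = 51.98 m/s, v_y0 = 53.30 sin 12.8° = 11.81 m/s.
Landing at launch height ⇒ T = 2 v_y0 / g = 2 × 11.81 / 9.81 = 2.407 s.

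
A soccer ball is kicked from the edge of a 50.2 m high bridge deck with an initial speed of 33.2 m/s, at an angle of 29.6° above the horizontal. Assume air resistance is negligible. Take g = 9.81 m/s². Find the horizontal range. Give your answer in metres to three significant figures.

152 m

vₓ = 33.20 cos 29.6° = 28.87 m/s; v_y0 = 33.20 sin 29.6° = 16.40 m/s.
Vertical motion (up positive, ground at y = 0): 4.905 t² − (16.40) t − 50.2 = 0, so t = (16.40 + √(16.40² + 2·9.81·50.2)) / 9.81 = (16.40 + 35.41) / 9.81 = 5.281 s.
Horizontal distance: R = vₓ t = 28.87 × 5.281 = 152.5 m.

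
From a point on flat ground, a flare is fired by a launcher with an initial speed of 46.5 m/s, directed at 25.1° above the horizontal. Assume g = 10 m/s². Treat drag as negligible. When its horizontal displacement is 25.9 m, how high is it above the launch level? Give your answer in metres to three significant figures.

10.2 m

vₓ = 46.50 cos 25.1° = 42.11 m/s; v_y0 = 46.50 sin 25.1° = 19.73 m/s.
Time to reach x = 25.9 m: t = x/vₓ = 25.9/42.11 = 0.6151 s.
Height: y = v_y0 t − ½ g t² = 19.73 × 0.6151 − 5.000 × 0.6151² = 12.13 − 1.892 = 10.24 m.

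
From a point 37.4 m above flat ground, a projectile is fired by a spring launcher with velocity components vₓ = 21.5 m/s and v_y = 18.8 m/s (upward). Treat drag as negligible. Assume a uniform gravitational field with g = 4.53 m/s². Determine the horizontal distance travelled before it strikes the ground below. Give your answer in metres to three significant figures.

214 m

The projectile lands when y = 37.4 + (18.80) t − ½·4.53·t² = 0. Positive root: t = (18.80 + √(18.80² + 2·4.53·37.4)) / 4.53 = (18.80 + 26.31) / 4.53 = 9.958 s.
Horizontal distance: R = vₓ t = 21.50 × 9.958 = 214.1 m.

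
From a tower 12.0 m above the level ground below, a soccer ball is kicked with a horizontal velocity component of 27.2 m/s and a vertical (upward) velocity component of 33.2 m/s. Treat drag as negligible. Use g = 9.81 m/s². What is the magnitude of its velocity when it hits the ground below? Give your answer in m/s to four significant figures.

45.58 m/s

Vertical motion (up positive, ground at y = 0): 4.905 t² − (33.20) t − 12.0 = 0, so t = (33.20 + √(33.20² + 2·9.81·12.0)) / 9.81 = (33.20 + 36.57) / 9.81 = 7.113 s.
Vertical velocity at impact: v_y = v_y0 − g t = 33.20 − 9.81 × 7.113 = −36.57 m/s.
Speed: |v| = √(vₓ² + v_y²) = √(27.20² + 36.57²) = 45.58 m/s.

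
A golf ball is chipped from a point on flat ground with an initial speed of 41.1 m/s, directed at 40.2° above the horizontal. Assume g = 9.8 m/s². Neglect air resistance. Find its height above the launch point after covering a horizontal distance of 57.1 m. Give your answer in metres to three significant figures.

Components: vₓ = 41.10 cos 40.2° = 31.39 m/s, v_y0 = 41.10 sin 40.2° = 26.53 m/s.
At x = 57.1 m, t = x/vₓ = 57.1/31.39 = 1.819 s.
Height: y = v_y0 t − ½ g t² = 26.53 × 1.819 − 4.900 × 1.819² = 48.25 − 16.21 = 32.04 m.

32.0 m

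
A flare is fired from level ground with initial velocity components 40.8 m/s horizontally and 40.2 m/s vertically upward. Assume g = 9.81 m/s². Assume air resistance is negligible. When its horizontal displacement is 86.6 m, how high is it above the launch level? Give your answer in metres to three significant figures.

At x = 86.6 m, t = x/vₓ = 86.6/40.80 = 2.123 s.
Height: y = v_y0 t − ½ g t² = 40.20 × 2.123 − 4.905 × 2.123² = 85.33 − 22.10 = 63.23 m.

63.2 m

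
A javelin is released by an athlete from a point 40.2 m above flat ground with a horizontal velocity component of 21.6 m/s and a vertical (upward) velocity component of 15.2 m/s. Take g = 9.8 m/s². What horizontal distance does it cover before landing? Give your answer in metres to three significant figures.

104 m

With up positive and y = 0 at the ground: y(t) = 40.2 + (15.20) t − 4.900 t². Setting y = 0 and taking the positive root: t = [15.20 + √(15.20² + 2·9.80·40.2)] / 9.80 = (15.20 + 31.92) / 9.80 = 4.808 s.
Horizontal distance: R = vₓ t = 21.60 × 4.808 = 103.9 m.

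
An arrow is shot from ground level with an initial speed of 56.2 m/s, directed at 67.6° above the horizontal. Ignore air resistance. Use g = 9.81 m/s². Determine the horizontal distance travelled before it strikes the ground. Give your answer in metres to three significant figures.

Resolve: vₓ = 56.20 cos 67.6° = 21.42 m/s and v_y0 = 56.20 sin 67.6° = 51.96 m/s.
Time aloft: T = 2 v_y0 / g = 2 × 51.96 / 9.81 = 10.59 s.
Range: R = vₓ T = 21.42 × 10.59 = 226.9 m.

227 m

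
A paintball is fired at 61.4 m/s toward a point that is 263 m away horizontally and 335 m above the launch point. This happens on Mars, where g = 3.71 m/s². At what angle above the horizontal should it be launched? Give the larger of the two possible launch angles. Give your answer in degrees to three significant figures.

80.4°

Trajectory: y = x tanθ − g x² (1 + tan²θ)/(2v₀²). With x = 263, y = 335, v₀ = 61.4, g = 3.71:
34.03 tan²θ − 263 tanθ + (369.0) = 0.
tanθ = [263 ± √(263² − 4 × 34.03 × (369.0))] / (2 × 34.03) = (263 ± 137.6) / 68.07, giving tanθ = 1.842 or 5.885.
θ = 61.51° or 80.36°; the larger is 80.36°.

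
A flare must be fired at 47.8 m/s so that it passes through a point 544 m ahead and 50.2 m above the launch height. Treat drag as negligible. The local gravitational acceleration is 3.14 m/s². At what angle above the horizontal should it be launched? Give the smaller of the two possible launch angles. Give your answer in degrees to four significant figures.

31.01°

Trajectory: y = x tanθ − g x² (1 + tan²θ)/(2v₀²). With x = 544, y = 50.2, v₀ = 47.8, g = 3.14:
203.3 tan²θ − 544 tanθ + (253.5) = 0.
tanθ = [544 ± √(544² − 4 × 203.3 × (253.5))] / (2 × 203.3) = (544 ± 299.5) / 406.7, giving tanθ = 0.6012 or 2.074.
θ = 31.01° or 64.26°; the smaller is 31.01°.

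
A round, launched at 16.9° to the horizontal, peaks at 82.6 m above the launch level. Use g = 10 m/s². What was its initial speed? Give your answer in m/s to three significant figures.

140 m/s

At the peak v_y = 0, so v_y0 = √(2gH) = √(2 × 10.0 × 82.6) = 40.64 m/s.
v_y0 = v₀ sin θ ⇒ v₀ = 40.64 / sin 16.9° = 139.8 m/s.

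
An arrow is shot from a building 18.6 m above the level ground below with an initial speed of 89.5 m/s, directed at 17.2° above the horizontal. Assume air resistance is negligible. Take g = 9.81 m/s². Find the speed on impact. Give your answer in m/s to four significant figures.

91.52 m/s

Horizontal component vₓ = 89.50 cos 17.2° = 85.50 m/s; vertical v_y0 = 89.50 sin 17.2° = 26.47 m/s.
With up positive and y = 0 at the ground: y(t) = 18.6 + (26.47) t − 4.905 t². Setting y = 0 and taking the positive root: t = [26.47 + √(26.47² + 2·9.81·18.6)] / 9.81 = (26.47 + 32.64) / 9.81 = 6.025 s.
Vertical velocity at impact: v_y = v_y0 − g t = 26.47 − 9.81 × 6.025 = −32.64 m/s.
Speed: |v| = √(vₓ² + v_y²) = √(85.50² + 32.64²) = 91.52 m/s.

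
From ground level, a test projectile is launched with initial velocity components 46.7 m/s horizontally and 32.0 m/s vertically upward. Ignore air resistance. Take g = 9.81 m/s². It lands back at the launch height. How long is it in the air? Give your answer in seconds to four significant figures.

Landing at launch height ⇒ T = 2 v_y0 / g = 2 × 32.00 / 9.81 = 6.524 s.

6.524 s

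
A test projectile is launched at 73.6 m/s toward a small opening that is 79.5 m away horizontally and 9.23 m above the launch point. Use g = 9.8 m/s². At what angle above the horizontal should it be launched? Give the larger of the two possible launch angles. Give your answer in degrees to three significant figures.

85.8°

Trajectory: y = x tanθ − g x² (1 + tan²θ)/(2v₀²). With x = 79.5, y = 9.23, v₀ = 73.6, g = 9.80:
5.717 tan²θ − 79.5 tanθ + (14.95) = 0.
tanθ = [79.5 ± √(79.5² − 4 × 5.717 × (14.95))] / (2 × 5.717) = (79.5 ± 77.32) / 11.43, giving tanθ = 0.1906 or 13.72.
θ = 10.79° or 85.83°; the larger is 85.83°.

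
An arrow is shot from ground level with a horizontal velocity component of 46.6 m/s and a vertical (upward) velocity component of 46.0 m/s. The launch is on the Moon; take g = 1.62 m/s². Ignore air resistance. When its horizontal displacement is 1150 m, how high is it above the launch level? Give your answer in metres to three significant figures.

642 m

Time to reach x = 1150 m: t = x/vₓ = 1150/46.60 = 24.68 s.
Height: y = v_y0 t − ½ g t² = 46.00 × 24.68 − 0.8100 × 24.68² = 1135 − 493.3 = 641.9 m.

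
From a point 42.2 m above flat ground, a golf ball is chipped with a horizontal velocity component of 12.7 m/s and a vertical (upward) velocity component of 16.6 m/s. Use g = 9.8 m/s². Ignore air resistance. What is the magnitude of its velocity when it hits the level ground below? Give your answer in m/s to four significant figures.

35.55 m/s

Vertical motion (up positive, ground at y = 0): 4.900 t² − (16.60) t − 42.2 = 0, so t = (16.60 + √(16.60² + 2·9.80·42.2)) / 9.80 = (16.60 + 33.21) / 9.80 = 5.082 s.
Vertical velocity at impact: v_y = v_y0 − g t = 16.60 − 9.80 × 5.082 = −33.21 m/s.
Speed: |v| = √(vₓ² + v_y²) = √(12.70² + 33.21²) = 35.55 m/s.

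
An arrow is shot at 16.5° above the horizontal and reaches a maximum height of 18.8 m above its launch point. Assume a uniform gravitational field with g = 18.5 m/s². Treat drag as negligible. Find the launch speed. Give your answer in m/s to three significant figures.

At the peak v_y = 0, so v_y0 = √(2gH) = √(2 × 18.5 × 18.8) = 26.37 m/s.
v_y0 = v₀ sin θ ⇒ v₀ = 26.37 / sin 16.5° = 92.86 m/s.

92.9 m/s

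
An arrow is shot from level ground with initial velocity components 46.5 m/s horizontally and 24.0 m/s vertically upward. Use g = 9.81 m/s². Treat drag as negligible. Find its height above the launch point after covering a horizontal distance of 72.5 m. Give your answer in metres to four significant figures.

x = vₓ t ⇒ t = 72.5/46.50 = 1.559 s.
Height: y = v_y0 t − ½ g t² = 24.00 × 1.559 − 4.905 × 1.559² = 37.42 − 11.92 = 25.50 m.

25.50 m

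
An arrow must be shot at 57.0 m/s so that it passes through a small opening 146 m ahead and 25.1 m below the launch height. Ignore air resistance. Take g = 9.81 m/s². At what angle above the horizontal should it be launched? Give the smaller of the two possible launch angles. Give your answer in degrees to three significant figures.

2.81°

Trajectory: y = x tanθ − g x² (1 + tan²θ)/(2v₀²). With x = 146, y = −25.1, v₀ = 57.0, g = 9.81:
32.18 tan²θ − 146 tanθ + (7.081) = 0.
tanθ = [146 ± √(146² − 4 × 32.18 × (7.081))] / (2 × 32.18) = (146 ± 142.8) / 64.36, giving tanθ = 0.04903 or 4.488.
θ = 2.807° or 77.44°; the smaller is 2.807°.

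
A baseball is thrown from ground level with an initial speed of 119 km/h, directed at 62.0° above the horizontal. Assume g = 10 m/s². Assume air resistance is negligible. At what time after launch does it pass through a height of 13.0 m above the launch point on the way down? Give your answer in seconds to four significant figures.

Convert: 119 km/h = 119/3.6 = 33.06 m/s.
vₓ = 33.06 cos 62.0° = 15.52 m/s; v_y0 = 33.06 sin 62.0° = 29.19 m/s.
Set y = v_y0 t − ½ g t² = 13.0: 5.000 t² − 29.19 t + 13.0 = 0.
Quadratic formula: t = (29.19 ± √591.84) / 10.0 = (29.19 ± 24.33) / 10.0 → t = 0.4859 s or 5.351 s.
The descending-branch root is 5.351 s.

5.351 s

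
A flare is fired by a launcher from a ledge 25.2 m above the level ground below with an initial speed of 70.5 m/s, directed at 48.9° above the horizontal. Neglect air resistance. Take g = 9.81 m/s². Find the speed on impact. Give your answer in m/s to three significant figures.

73.9 m/s

Resolve: vₓ = 70.50 cos 48.9° = 46.34 m/s and v_y0 = 70.50 sin 48.9° = 53.13 m/s.
The projectile lands when y = 25.2 + (53.13) t − ½·9.81·t² = 0. Positive root: t = (53.13 + √(53.13² + 2·9.81·25.2)) / 9.81 = (53.13 + 57.59) / 9.81 = 11.29 s.
Vertical velocity at impact: v_y = v_y0 − g t = 53.13 − 9.81 × 11.29 = −57.59 m/s.
Speed: |v| = √(vₓ² + v_y²) = √(46.34² + 57.59²) = 73.92 m/s.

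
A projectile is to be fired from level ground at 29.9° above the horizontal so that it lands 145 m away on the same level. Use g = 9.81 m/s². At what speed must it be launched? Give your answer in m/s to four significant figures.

40.57 m/s

Level-ground range: R = v₀² sin(2θ)/g, so v₀ = √(gR / sin 2θ).
v₀ = √(9.81 × 145 / sin 59.80°) = √(1422 / 0.8643) = √1645.8 = 40.57 m/s.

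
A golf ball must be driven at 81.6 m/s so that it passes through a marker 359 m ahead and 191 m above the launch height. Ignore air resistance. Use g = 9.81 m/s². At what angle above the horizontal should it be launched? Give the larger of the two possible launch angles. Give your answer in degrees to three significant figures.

Trajectory: y = x tanθ − g x² (1 + tan²θ)/(2v₀²). With x = 359, y = 191, v₀ = 81.6, g = 9.81:
94.94 tan²θ − 359 tanθ + (285.9) = 0.
tanθ = [359 ± √(359² − 4 × 94.94 × (285.9))] / (2 × 94.94) = (359 ± 142.5) / 189.9, giving tanθ = 1.140 or 2.641.
θ = 48.75° or 69.26°; the larger is 69.26°.

69.3°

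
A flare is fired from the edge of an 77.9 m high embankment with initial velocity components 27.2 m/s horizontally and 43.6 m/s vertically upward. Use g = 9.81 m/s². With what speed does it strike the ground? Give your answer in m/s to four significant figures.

The projectile lands when y = 77.9 + (43.60) t − ½·9.81·t² = 0. Positive root: t = (43.60 + √(43.60² + 2·9.81·77.9)) / 9.81 = (43.60 + 58.56) / 9.81 = 10.41 s.
Vertical velocity at impact: v_y = v_y0 − g t = 43.60 − 9.81 × 10.41 = −58.56 m/s.
Speed: |v| = √(vₓ² + v_y²) = √(27.20² + 58.56²) = 64.57 m/s.

64.57 m/s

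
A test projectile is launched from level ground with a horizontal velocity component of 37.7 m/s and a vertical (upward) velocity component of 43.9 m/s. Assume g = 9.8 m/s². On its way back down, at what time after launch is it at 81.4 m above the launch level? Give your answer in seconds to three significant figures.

Height y(t) = 43.90 t − 4.900 t² = 81.4 gives 4.900 t² − 43.90 t + 81.4 = 0.
t = [43.90 ± √(43.90² − 2·9.80·81.4)] / 9.80 = (43.90 ± 18.21) / 9.80, so t = 2.621 s or t = 6.338 s.
The descending-branch root is 6.338 s.

6.34 s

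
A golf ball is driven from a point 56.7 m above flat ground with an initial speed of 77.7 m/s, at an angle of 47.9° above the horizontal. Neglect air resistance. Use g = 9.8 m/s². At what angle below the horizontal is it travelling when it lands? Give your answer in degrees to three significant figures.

Horizontal component vₓ = 77.70 cos 47.9° = 52.09 m/s; vertical v_y0 = 77.70 sin 47.9° = 57.65 m/s.
With up positive and y = 0 at the ground: y(t) = 56.7 + (57.65) t − 4.900 t². Setting y = 0 and taking the positive root: t = [57.65 + √(57.65² + 2·9.80·56.7)] / 9.80 = (57.65 + 66.60) / 9.80 = 12.68 s.
At impact: v_y = v_y0 − g t = −66.60 m/s; vₓ = 52.09 m/s.
Angle below horizontal: arctan(|v_y|/vₓ) = arctan(66.60/52.09) = 51.97°.

52.0°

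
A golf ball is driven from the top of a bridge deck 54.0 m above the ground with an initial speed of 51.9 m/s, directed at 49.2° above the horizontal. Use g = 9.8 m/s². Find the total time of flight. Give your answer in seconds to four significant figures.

9.214 s

Horizontal component vₓ = 51.90 cos 49.2° = 33.91 m/s; vertical v_y0 = 51.90 sin 49.2° = 39.29 m/s.
The projectile lands when y = 54.0 + (39.29) t − ½·9.80·t² = 0. Positive root: t = (39.29 + √(39.29² + 2·9.80·54.0)) / 9.80 = (39.29 + 51.01) / 9.80 = 9.214 s.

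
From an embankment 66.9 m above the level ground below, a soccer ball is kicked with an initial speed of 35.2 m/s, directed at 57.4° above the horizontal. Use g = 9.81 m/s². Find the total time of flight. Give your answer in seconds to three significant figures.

7.80 s

vₓ = 35.20 cos 57.4° = 18.96 m/s; v_y0 = 35.20 sin 57.4° = 29.65 m/s.
With up positive and y = 0 at the ground: y(t) = 66.9 + (29.65) t − 4.905 t². Setting y = 0 and taking the positive root: t = [29.65 + √(29.65² + 2·9.81·66.9)] / 9.81 = (29.65 + 46.82) / 9.81 = 7.795 s.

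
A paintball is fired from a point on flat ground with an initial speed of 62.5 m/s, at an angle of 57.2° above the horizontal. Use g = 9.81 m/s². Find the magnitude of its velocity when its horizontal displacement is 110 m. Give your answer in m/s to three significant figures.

39.7 m/s

Components: vₓ = 62.50 cos 57.2° = 33.86 m/s, v_y0 = 62.50 sin 57.2° = 52.54 m/s.
x = vₓ t ⇒ t = 110/33.86 = 3.249 s.
Vertical velocity there: v_y = v_y0 − g t = 52.54 − 9.81 × 3.249 = 20.66 m/s.
Speed: √(vₓ² + v_y²) = √(33.86² + 20.66²) = 39.66 m/s.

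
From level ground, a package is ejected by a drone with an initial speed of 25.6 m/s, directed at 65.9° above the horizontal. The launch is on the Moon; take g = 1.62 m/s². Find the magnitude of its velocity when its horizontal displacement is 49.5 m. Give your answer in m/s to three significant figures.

18.9 m/s

vₓ = 25.60 cos 65.9° = 10.45 m/s; v_y0 = 25.60 sin 65.9° = 23.37 m/s.
At x = 49.5 m, t = x/vₓ = 49.5/10.45 = 4.735 s.
Vertical velocity there: v_y = v_y0 − g t = 23.37 − 1.62 × 4.735 = 15.70 m/s.
Speed: √(vₓ² + v_y²) = √(10.45² + 15.70²) = 18.86 m/s.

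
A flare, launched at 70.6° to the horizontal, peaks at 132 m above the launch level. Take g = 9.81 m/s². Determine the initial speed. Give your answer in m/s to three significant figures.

At the peak v_y = 0, so v_y0 = √(2gH) = √(2 × 9.81 × 132) = 50.89 m/s.
v_y0 = v₀ sin θ ⇒ v₀ = 50.89 / sin 70.6° = 53.95 m/s.

54.0 m/s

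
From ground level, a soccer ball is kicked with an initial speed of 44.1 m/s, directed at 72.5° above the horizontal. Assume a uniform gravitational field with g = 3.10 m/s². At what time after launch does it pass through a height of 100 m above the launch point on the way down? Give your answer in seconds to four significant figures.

Resolve: vₓ = 44.10 cos 72.5° = 13.26 m/s and v_y0 = 44.10 sin 72.5° = 42.06 m/s.
Set y = v_y0 t − ½ g t² = 100: 1.550 t² − 42.06 t + 100 = 0.
t = [42.06 ± √(42.06² − 2·3.10·100)] / 3.10 = (42.06 ± 33.90) / 3.10, so t = 2.633 s or t = 24.50 s.
The descending-branch root is 24.50 s.

24.50 s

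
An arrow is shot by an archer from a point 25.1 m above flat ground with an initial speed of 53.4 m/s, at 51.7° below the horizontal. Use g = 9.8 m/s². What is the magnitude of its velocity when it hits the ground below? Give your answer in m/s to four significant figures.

Resolve: vₓ = 53.40 cos 51.7° = 33.10 m/s and v_y0 = −41.91 m/s (downward).
The projectile lands when y = 25.1 + (−41.91) t − ½·9.80·t² = 0. Positive root: t = (−41.91 + √(41.91² + 2·9.80·25.1)) / 9.80 = (−41.91 + 47.41) / 9.80 = 0.5620 s.
Vertical velocity at impact: v_y = v_y0 − g t = −41.91 − 9.80 × 0.5620 = −47.41 m/s.
Speed: |v| = √(vₓ² + v_y²) = √(33.10² + 47.41²) = 57.82 m/s.

57.82 m/s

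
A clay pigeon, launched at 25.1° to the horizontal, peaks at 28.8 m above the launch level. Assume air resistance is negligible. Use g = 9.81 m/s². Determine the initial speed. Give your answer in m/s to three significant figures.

At the peak v_y = 0, so v_y0 = √(2gH) = √(2 × 9.81 × 28.8) = 23.77 m/s.
v_y0 = v₀ sin θ ⇒ v₀ = 23.77 / sin 25.1° = 56.04 m/s.

56.0 m/s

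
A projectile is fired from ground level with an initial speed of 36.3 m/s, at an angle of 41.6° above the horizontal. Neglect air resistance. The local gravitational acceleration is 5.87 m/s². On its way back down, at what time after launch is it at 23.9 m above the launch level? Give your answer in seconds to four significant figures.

7.058 s

Horizontal component vₓ = 36.30 cos 41.6° = 27.15 m/s; vertical v_y0 = 36.30 sin 41.6° = 24.10 m/s.
Set y = v_y0 t − ½ g t² = 23.9: 2.935 t² − 24.10 t + 23.9 = 0.
Quadratic formula: t = (24.10 ± √300.25) / 5.87 = (24.10 ± 17.33) / 5.87 → t = 1.154 s or 7.058 s.
The descending-branch root is 7.058 s.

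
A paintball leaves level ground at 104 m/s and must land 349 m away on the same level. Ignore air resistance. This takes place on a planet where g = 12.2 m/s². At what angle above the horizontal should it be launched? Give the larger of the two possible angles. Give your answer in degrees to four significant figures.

78.41°

Level-ground range R = v₀² sin(2θ)/g ⇒ sin(2θ) = gR/v₀² = 12.2 × 349 / 104² = 0.3937.
2θ = 23.18° or 180° − 23.18° = 156.8°, so θ = 11.59° or 78.41°.
The larger angle is 78.41°.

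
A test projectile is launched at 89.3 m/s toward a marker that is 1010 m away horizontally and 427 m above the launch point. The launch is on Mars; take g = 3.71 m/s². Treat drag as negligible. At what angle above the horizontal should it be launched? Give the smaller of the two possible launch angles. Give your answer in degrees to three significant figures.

Trajectory: y = x tanθ − g x² (1 + tan²θ)/(2v₀²). With x = 1010, y = 427, v₀ = 89.3, g = 3.71:
237.3 tan²θ − 1010 tanθ + (664.3) = 0.
tanθ = [1010 ± √(1010² − 4 × 237.3 × (664.3))] / (2 × 237.3) = (1010 ± 624.2) / 474.6, giving tanθ = 0.8130 or 3.443.
θ = 39.11° or 73.81°; the smaller is 39.11°.

39.1°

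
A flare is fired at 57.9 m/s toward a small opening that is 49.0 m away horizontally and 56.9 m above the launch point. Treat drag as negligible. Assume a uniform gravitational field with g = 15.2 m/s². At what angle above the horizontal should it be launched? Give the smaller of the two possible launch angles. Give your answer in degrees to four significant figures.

Trajectory: y = x tanθ − g x² (1 + tan²θ)/(2v₀²). With x = 49.0, y = 56.9, v₀ = 57.9, g = 15.2:
5.443 tan²θ − 49.0 tanθ + (62.34) = 0.
tanθ = [49.0 ± √(49.0² − 4 × 5.443 × (62.34))] / (2 × 5.443) = (49.0 ± 32.31) / 10.89, giving tanθ = 1.534 or 7.469.
θ = 56.89° or 82.37°; the smaller is 56.89°.

56.89°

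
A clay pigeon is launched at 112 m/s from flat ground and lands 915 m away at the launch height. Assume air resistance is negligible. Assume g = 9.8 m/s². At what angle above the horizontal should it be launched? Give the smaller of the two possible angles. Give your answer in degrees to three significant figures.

22.8°

From R = (v₀²/g) sin 2θ: sin 2θ = 9.80 × 915 / 12544 = 0.7148.
2θ = 45.63° or 180° − 45.63° = 134.4°, so θ = 22.82° or 67.18°.
The smaller angle is 22.82°.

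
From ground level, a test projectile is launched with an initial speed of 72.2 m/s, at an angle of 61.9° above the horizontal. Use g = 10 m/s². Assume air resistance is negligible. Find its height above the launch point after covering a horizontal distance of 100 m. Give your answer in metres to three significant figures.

Components: vₓ = 72.20 cos 61.9° = 34.01 m/s, v_y0 = 72.20 sin 61.9° = 63.69 m/s.
Time to reach x = 100 m: t = x/vₓ = 100/34.01 = 2.941 s.
Height: y = v_y0 t − ½ g t² = 63.69 × 2.941 − 5.000 × 2.941² = 187.3 − 43.23 = 144.0 m.

144 m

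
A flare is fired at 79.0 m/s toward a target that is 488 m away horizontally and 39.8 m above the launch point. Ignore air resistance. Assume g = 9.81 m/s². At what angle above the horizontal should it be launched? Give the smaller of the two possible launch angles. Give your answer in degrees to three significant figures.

Trajectory: y = x tanθ − g x² (1 + tan²θ)/(2v₀²). With x = 488, y = 39.8, v₀ = 79.0, g = 9.81:
187.2 tan²θ − 488 tanθ + (227.0) = 0.
tanθ = [488 ± √(488² − 4 × 187.2 × (227.0))] / (2 × 187.2) = (488 ± 261.2) / 374.3, giving tanθ = 0.6059 or 2.001.
θ = 31.21° or 63.45°; the smaller is 31.21°.

31.2°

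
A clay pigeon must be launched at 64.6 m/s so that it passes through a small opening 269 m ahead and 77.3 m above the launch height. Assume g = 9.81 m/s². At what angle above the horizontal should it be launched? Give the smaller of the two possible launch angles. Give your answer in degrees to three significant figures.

Trajectory: y = x tanθ − g x² (1 + tan²θ)/(2v₀²). With x = 269, y = 77.3, v₀ = 64.6, g = 9.81:
85.05 tan²θ − 269 tanθ + (162.4) = 0.
tanθ = [269 ± √(269² − 4 × 85.05 × (162.4))] / (2 × 85.05) = (269 ± 130.9) / 170.1, giving tanθ = 0.8120 or 2.351.
θ = 39.08° or 66.96°; the smaller is 39.08°.

39.1°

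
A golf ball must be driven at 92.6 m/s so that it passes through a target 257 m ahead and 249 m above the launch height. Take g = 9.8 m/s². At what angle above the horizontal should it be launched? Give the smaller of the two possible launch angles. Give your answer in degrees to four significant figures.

Trajectory: y = x tanθ − g x² (1 + tan²θ)/(2v₀²). With x = 257, y = 249, v₀ = 92.6, g = 9.80:
37.74 tan²θ − 257 tanθ + (286.7) = 0.
tanθ = [257 ± √(257² − 4 × 37.74 × (286.7))] / (2 × 37.74) = (257 ± 150.9) / 75.49, giving tanθ = 1.406 or 5.403.
θ = 54.58° or 79.51°; the smaller is 54.58°.

54.58°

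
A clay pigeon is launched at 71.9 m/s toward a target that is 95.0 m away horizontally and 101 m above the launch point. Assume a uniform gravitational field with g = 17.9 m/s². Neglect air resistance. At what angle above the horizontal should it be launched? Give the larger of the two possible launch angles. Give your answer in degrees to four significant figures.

77.12°

Trajectory: y = x tanθ − g x² (1 + tan²θ)/(2v₀²). With x = 95.0, y = 101, v₀ = 71.9, g = 17.9:
15.62 tan²θ − 95.0 tanθ + (116.6) = 0.
tanθ = [95.0 ± √(95.0² − 4 × 15.62 × (116.6))] / (2 × 15.62) = (95.0 ± 41.67) / 31.25, giving tanθ = 1.707 or 4.373.
θ = 59.63° or 77.12°; the larger is 77.12°.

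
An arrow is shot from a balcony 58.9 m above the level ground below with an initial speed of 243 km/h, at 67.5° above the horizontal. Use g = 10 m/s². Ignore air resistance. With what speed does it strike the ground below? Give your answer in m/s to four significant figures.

Convert: 243 km/h = 243/3.6 = 67.50 m/s.
Resolve: vₓ = 67.50 cos 67.5° = 25.83 m/s and v_y0 = 67.50 sin 67.5° = 62.36 m/s.
With up positive and y = 0 at the ground: y(t) = 58.9 + (62.36) t − 5.000 t². Setting y = 0 and taking the positive root: t = [62.36 + √(62.36² + 2·10.0·58.9)] / 10.0 = (62.36 + 71.18) / 10.0 = 13.35 s.
Vertical velocity at impact: v_y = v_y0 − g t = 62.36 − 10.0 × 13.35 = −71.18 m/s.
Speed: |v| = √(vₓ² + v_y²) = √(25.83² + 71.18²) = 75.72 m/s.

75.72 m/s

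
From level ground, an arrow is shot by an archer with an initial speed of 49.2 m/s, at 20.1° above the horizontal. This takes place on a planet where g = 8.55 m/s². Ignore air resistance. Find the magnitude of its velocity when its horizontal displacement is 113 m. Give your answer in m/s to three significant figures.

46.4 m/s

Components: vₓ = 49.20 cos 20.1° = 46.20 m/s, v_y0 = 49.20 sin 20.1° = 16.91 m/s.
x = vₓ t ⇒ t = 113/46.20 = 2.446 s.
Vertical velocity there: v_y = v_y0 − g t = 16.91 − 8.55 × 2.446 = −4.003 m/s.
Speed: √(vₓ² + v_y²) = √(46.20² + 4.003²) = 46.38 m/s.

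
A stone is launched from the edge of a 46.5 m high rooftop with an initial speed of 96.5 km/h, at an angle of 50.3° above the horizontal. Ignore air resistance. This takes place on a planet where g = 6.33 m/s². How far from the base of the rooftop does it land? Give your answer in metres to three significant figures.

142 m

Convert: 96.5 km/h = 96.5/3.6 = 26.81 m/s.
Horizontal component vₓ = 26.81 cos 50.3° = 17.12 m/s; vertical v_y0 = 26.81 sin 50.3° = 20.62 m/s.
The projectile lands when y = 46.5 + (20.62) t − ½·6.33·t² = 0. Positive root: t = (20.62 + √(20.62² + 2·6.33·46.5)) / 6.33 = (20.62 + 31.84) / 6.33 = 8.289 s.
Horizontal distance: R = vₓ t = 17.12 × 8.289 = 141.9 m.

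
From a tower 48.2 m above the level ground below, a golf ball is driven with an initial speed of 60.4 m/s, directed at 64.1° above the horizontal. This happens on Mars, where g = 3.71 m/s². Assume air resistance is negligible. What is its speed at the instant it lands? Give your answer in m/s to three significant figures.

Resolve: vₓ = 60.40 cos 64.1° = 26.38 m/s and v_y0 = 60.40 sin 64.1° = 54.33 m/s.
Vertical motion (up positive, ground at y = 0): 1.855 t² − (54.33) t − 48.2 = 0, so t = (54.33 + √(54.33² + 2·3.71·48.2)) / 3.71 = (54.33 + 57.53) / 3.71 = 30.15 s.
Vertical velocity at impact: v_y = v_y0 − g t = 54.33 − 3.71 × 30.15 = −57.53 m/s.
Speed: |v| = √(vₓ² + v_y²) = √(26.38² + 57.53²) = 63.29 m/s.

63.3 m/s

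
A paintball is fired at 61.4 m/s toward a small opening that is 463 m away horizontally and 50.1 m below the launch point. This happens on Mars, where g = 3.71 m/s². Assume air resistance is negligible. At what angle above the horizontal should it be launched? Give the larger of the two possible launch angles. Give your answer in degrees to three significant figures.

76.8°

Trajectory: y = x tanθ − g x² (1 + tan²θ)/(2v₀²). With x = 463, y = −50.1, v₀ = 61.4, g = 3.71:
105.5 tan²θ − 463 tanθ + (55.38) = 0.
tanθ = [463 ± √(463² − 4 × 105.5 × (55.38))] / (2 × 105.5) = (463 ± 437.0) / 211.0, giving tanθ = 0.1231 or 4.266.
θ = 7.016° or 76.81°; the larger is 76.81°.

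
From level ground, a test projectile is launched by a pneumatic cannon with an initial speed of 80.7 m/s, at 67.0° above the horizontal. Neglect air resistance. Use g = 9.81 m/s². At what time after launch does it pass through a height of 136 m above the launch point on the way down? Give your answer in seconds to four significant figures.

Components: vₓ = 80.70 cos 67.0° = 31.53 m/s, v_y0 = 80.70 sin 67.0° = 74.28 m/s.
Set y = v_y0 t − ½ g t² = 136: 4.905 t² − 74.28 t + 136 = 0.
Quadratic formula: t = (74.28 ± √2849.9) / 9.81 = (74.28 ± 53.38) / 9.81 → t = 2.131 s or 13.01 s.
The descending-branch root is 13.01 s.

13.01 s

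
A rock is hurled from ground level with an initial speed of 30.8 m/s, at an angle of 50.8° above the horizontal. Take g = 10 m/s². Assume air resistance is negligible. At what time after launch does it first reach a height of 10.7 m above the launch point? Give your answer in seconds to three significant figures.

0.501 s

Resolve: vₓ = 30.80 cos 50.8° = 19.47 m/s and v_y0 = 30.80 sin 50.8° = 23.87 m/s.
Set y = v_y0 t − ½ g t² = 10.7: 5.000 t² − 23.87 t + 10.7 = 0.
t = [23.87 ± √(23.87² − 2·10.0·10.7)] / 10.0 = (23.87 ± 18.86) / 10.0, so t = 0.5008 s or t = 4.273 s.
The first (ascending) time is 0.5008 s.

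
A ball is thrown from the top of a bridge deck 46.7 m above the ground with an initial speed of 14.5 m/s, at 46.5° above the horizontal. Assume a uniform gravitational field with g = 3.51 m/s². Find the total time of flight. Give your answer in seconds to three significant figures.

vₓ = 14.50 cos 46.5° = 9.981 m/s; v_y0 = 14.50 sin 46.5° = 10.52 m/s.
With up positive and y = 0 at the ground: y(t) = 46.7 + (10.52) t − 1.755 t². Setting y = 0 and taking the positive root: t = [10.52 + √(10.52² + 2·3.51·46.7)] / 3.51 = (10.52 + 20.94) / 3.51 = 8.962 s.

8.96 s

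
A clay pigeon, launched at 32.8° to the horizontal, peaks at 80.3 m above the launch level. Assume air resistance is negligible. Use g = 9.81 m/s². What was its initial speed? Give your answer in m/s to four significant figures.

At the peak v_y = 0, so v_y0 = √(2gH) = √(2 × 9.81 × 80.3) = 39.69 m/s.
v_y0 = v₀ sin θ ⇒ v₀ = 39.69 / sin 32.8° = 73.27 m/s.

73.27 m/s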